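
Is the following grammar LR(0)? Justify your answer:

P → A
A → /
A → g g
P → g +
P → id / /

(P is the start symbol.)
Yes, the grammar is LR(0)

Augment with P' → P and build the canonical LR(0) collection (I0 = CLOSURE({[P' → . P]}), then GOTO on every symbol after a dot until no new states appear). It has 10 states:
  I0: { [A → . /], [A → . g g], [P → . A], [P → . g +], [P → . id / /], [P' → . P] }  — shift
  I1: { [A → / .] }  — reduce
  I2: { [P → A .] }  — reduce
  I3: { [P' → P .] }  — accept
  I4: { [A → g . g], [P → g . +] }  — shift
  I5: { [P → id . / /] }  — shift
  I6: { [P → id / . /] }  — shift
  I7: { [P → id / / .] }  — reduce
  I8: { [P → g + .] }  — reduce
  I9: { [A → g g .] }  — reduce

Every state is either a pure shift/goto state or contains exactly one complete item and nothing to shift — no conflicts. The grammar is LR(0).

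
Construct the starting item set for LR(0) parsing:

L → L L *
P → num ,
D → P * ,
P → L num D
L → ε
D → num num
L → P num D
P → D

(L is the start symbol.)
First, augment the grammar with L' → L
I₀ = CLOSURE({ [L' → . L] }):
  [L' → . L] has the dot before L: add [L → . L L *], [L → .], [L → . P num D]
  [L → . P num D] has the dot before P: add [P → . num ,], [P → . L num D], [P → . D]
  [P → . D] has the dot before D: add [D → . P * ,], [D → . num num]
No further items can be added.

I₀ = { [D → . P * ,], [D → . num num], [L → . L L *], [L → . P num D], [L → .], [L' → . L], [P → . D], [P → . L num D], [P → . num ,] }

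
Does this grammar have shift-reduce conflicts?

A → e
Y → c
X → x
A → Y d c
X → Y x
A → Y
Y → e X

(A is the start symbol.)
Yes — I2: [A → Y .] vs [A → Y . d c]; I4: [A → e .] vs [X → . x]

A shift-reduce conflict occurs when an LR(0) state has both:
  - a complete (reduce) item [A → α .] (dot at the end), and
  - a shift item [B → β . c γ] (dot before a terminal).

Augment with A' → A and build the canonical LR(0) collection (I0 = CLOSURE({[A' → . A]}), then GOTO on every symbol after a dot until no new states appear). It has 12 states:
  I0: { [A → . Y d c], [A → . Y], [A → . e], [A' → . A], [Y → . c], [Y → . e X] }  — shift
  I1: { [A' → A .] }  — accept
  I2: { [A → Y . d c], [A → Y .] }  — shift, reduce
  I3: { [Y → c .] }  — reduce
  I4: { [A → e .], [X → . Y x], [X → . x], [Y → . c], [Y → . e X], [Y → e . X] }  — shift, reduce
  I5: { [Y → e X .] }  — reduce
  I6: { [X → Y . x] }  — shift
  I7: { [X → . Y x], [X → . x], [Y → . c], [Y → . e X], [Y → e . X] }  — shift
  I8: { [X → x .] }  — reduce
  I9: { [X → Y x .] }  — reduce
  I10: { [A → Y d . c] }  — shift
  I11: { [A → Y d c .] }  — reduce

I2 contains reduce item [A → Y .] and shift item [A → Y . d c] — shift-reduce conflict.
I4 contains reduce item [A → e .] and shift items [X → . x], [Y → . c], [Y → . e X] — shift-reduce conflict.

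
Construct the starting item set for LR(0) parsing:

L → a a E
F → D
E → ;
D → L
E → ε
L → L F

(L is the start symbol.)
First, augment the grammar with L' → L
I₀ = CLOSURE({ [L' → . L] }):
  [L' → . L] has the dot before L: add [L → . a a E], [L → . L F]
No further items can be added.

I₀ = { [L → . L F], [L → . a a E], [L' → . L] }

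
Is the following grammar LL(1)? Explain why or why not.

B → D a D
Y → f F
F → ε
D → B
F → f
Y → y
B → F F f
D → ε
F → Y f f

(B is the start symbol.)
No. Predict set conflict for B: { 'f', 'y' }

A grammar is LL(1) if for each non-terminal N with multiple productions, the predict sets of those productions are pairwise disjoint, where PREDICT(N → α) = (FIRST(α) \ {ε}) ∪ (FOLLOW(N) if α ⇒* ε).

Relevant sets:
  FIRST(D) = { 'a', 'f', 'y', ε }
  FIRST(F) = { 'f', 'y', ε }
  FIRST(Y) = { 'f', 'y' }
  FIRST(B) = { 'a', 'f', 'y' }
  FOLLOW(F) = { 'f', 'y' }
  FOLLOW(D) = { $, 'a' }

For B:
  PREDICT(B → D a D) = { 'a', 'f', 'y' }
  PREDICT(B → F F f) = { 'f', 'y' }
For Y:
  PREDICT(Y → f F) = { 'f' }
  PREDICT(Y → y) = { 'y' }
For F:
  PREDICT(F → ε) = { 'f', 'y' }
  PREDICT(F → f) = { 'f' }
  PREDICT(F → Y f f) = { 'f', 'y' }
For D:
  PREDICT(D → B) = { 'a', 'f', 'y' }
  PREDICT(D → ε) = { $, 'a' }

Conflict found: Predict set conflict for B: { 'f', 'y' }
The grammar is NOT LL(1).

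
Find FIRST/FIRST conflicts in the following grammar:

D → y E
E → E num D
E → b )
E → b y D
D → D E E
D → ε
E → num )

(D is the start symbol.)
Yes. D → y E / D → D E E on { 'y' }; E → E num D / E → b ')' on { 'b' }; E → E num D / E → b y D on { 'b' }; E → E num D / E → num ')' on { 'num' }; E → b ')' / E → b y D on { 'b' }

A FIRST/FIRST conflict occurs when two productions N → α and N → β for the same non-terminal have FIRST(α) ∩ FIRST(β) ≠ ∅ (with ε ∈ FIRST of a nullable right-hand side, so two nullable alternatives also conflict).

FIRST sets of the non-terminals at (or reachable through a nullable prefix from) the front of some alternative:
  FIRST(D) = { 'b', 'num', 'y', ε }
  FIRST(E) = { 'b', 'num' }

Productions for D:
  D → y E: FIRST = { 'y' }
  D → D E E: FIRST = { 'b', 'num', 'y' }
  D → ε: FIRST = { ε }
Productions for E:
  E → E num D: FIRST = { 'b', 'num' }
  E → b ): FIRST = { 'b' }
  E → b y D: FIRST = { 'b' }
  E → num ): FIRST = { 'num' }

Conflict for D: D → y E and D → D E E
  Overlap: { 'y' }
Conflict for E: E → E num D and E → b )
  Overlap: { 'b' }
Conflict for E: E → E num D and E → b y D
  Overlap: { 'b' }
Conflict for E: E → E num D and E → num )
  Overlap: { 'num' }
Conflict for E: E → b ) and E → b y D
  Overlap: { 'b' }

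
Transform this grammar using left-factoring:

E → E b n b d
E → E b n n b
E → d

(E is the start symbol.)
Left-factoring transforms A → αβ₁ | αβ₂ into A → αA' and A' → β₁ | β₂
(α is the longest common prefix among the alternatives). Repeat until
no nonterminal has two alternatives with a common prefix.

Round 1: E has alternatives sharing prefix 'E b n'. Introduce E': E → E b n E'
  Add: E' → b d
  Add: E' → n b

No remaining common prefixes — done.

Resulting grammar:
E → E b n E'
E' → b d
E' → n b
E → d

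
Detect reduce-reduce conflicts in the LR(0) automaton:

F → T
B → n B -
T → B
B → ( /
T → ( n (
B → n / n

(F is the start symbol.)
No reduce-reduce conflicts

A reduce-reduce conflict occurs when an LR(0) state has two complete items [A → α .] and [B → β .] — both call for a reduction, and with no lookahead the parser cannot choose between them.

Augment with F' → F and build the canonical LR(0) collection (I0 = CLOSURE({[F' → . F]}), then GOTO on every symbol after a dot until no new states appear). It has 14 states:
  I0: { [B → . ( /], [B → . n / n], [B → . n B -], [F → . T], [F' → . F], [T → . ( n (], [T → . B] }  — shift
  I1: { [B → ( . /], [T → ( . n (] }  — shift
  I2: { [T → B .] }  — reduce
  I3: { [F' → F .] }  — accept
  I4: { [F → T .] }  — reduce
  I5: { [B → . ( /], [B → . n / n], [B → . n B -], [B → n . / n], [B → n . B -] }  — shift
  I6: { [B → ( . /] }  — shift
  I7: { [B → n / . n] }  — shift
  I8: { [B → n B . -] }  — shift
  I9: { [B → n B - .] }  — reduce
  I10: { [B → n / n .] }  — reduce
  I11: { [B → ( / .] }  — reduce
  I12: { [T → ( n . (] }  — shift
  I13: { [T → ( n ( .] }  — reduce

No state contains more than one complete item.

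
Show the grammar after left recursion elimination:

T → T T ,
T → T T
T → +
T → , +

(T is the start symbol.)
T is directly left-recursive. The standard transformation for
  A → A α₁ | ... | A α_m | β₁ | ... | β_n
is
  A  → β₁ A' | ... | β_n A'
  A' → α₁ A' | ... | α_m A' | ε

T → + becomes T → + T'
T → , + becomes T → , + T'
T → T T , becomes T' → T , T'
T → T T becomes T' → T T'
Add T' → ε

Resulting grammar:
T → + T'
T → , + T'
T' → T , T'
T' → T T'
T' → ε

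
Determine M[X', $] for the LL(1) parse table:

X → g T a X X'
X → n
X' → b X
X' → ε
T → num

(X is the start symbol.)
X' → ε

To find M[X', $], we find productions for X' where $ is in the predict set (PREDICT(N → α) = (FIRST(α) \ {ε}) ∪ (FOLLOW(N) if α ⇒* ε)).

Relevant sets:
  FOLLOW(X') = { $, 'b' }

X' → b X: PREDICT = { 'b' }
X' → ε: PREDICT = { $, 'b' }
  $ is in predict set, so this production goes in M[X', $]

M[X', $] = X' → ε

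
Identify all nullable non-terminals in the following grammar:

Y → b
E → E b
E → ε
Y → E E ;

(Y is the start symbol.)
A non-terminal is nullable if it can derive ε (the empty string): either it has an ε-production, or it has a production whose right-hand side consists entirely of nullable non-terminals.

ε-productions: E → ε
So E is immediately nullable.
No further non-terminal can be added: every production for the remaining non-terminals contains a terminal or a non-nullable non-terminal.
Nullable = { 'E' }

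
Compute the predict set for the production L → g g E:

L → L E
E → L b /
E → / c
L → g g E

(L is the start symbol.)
PREDICT(L → g g E) = (FIRST(RHS) \ {ε}) ∪ (FOLLOW(L) if ε ∈ FIRST(RHS), i.e. RHS ⇒* ε)
FIRST(g g E) = { 'g' }
ε ∉ FIRST(g g E), so FOLLOW(L) is not added.
PREDICT(L → g g E) = { 'g' }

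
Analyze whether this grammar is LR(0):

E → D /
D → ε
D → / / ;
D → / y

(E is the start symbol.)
No. Shift-reduce conflict between [D → .] and [D → . / / ;]

A grammar is LR(0) if no state in the canonical LR(0) collection has:
  - both a shift item (dot before a terminal) and a complete item (shift-reduce conflict), or
  - two or more complete items (reduce-reduce conflict; the accept item [E' → E .] counts as a complete item here).

Augment with E' → E and build the canonical LR(0) collection (I0 = CLOSURE({[E' → . E]}), then GOTO on every symbol after a dot until no new states appear). It has 8 states:
  I0: { [D → . / / ;], [D → . / y], [D → .], [E → . D /], [E' → . E] }  — shift, reduce
  I1: { [D → / . / ;], [D → / . y] }  — shift
  I2: { [E → D . /] }  — shift
  I3: { [E' → E .] }  — accept
  I4: { [E → D / .] }  — reduce
  I5: { [D → / / . ;] }  — shift
  I6: { [D → / y .] }  — reduce
  I7: { [D → / / ; .] }  — reduce

Conflict in state I0:
  Shift-reduce conflict between [D → .] and [D → . / / ;]
So the grammar is NOT LR(0).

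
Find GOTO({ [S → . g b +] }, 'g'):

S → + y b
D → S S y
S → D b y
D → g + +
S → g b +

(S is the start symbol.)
GOTO(I, 'g') = CLOSURE({ [A → αX.β] : [A → α.Xβ] ∈ I, X = 'g' })

Items with dot before 'g', with the dot advanced:
  [S → . g b +] → [S → g . b +]
Closure adds nothing (no advanced item has the dot before a non-terminal).

GOTO = { [S → g . b +] }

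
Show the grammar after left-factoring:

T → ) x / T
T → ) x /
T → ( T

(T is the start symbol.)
T → ) x / T'
T' → T
T' → ε
T → ( T

Left-factoring transforms A → αβ₁ | αβ₂ into A → αA' and A' → β₁ | β₂
(α is the longest common prefix among the alternatives). Repeat until
no nonterminal has two alternatives with a common prefix.

Round 1: T has alternatives sharing prefix ') x /'. Introduce T': T → ) x / T'
  Add: T' → T
  Add: T' → ε

No remaining common prefixes — done.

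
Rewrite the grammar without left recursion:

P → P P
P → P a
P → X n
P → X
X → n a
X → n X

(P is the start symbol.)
P is directly left-recursive. The standard transformation for
  A → A α₁ | ... | A α_m | β₁ | ... | β_n
is
  A  → β₁ A' | ... | β_n A'
  A' → α₁ A' | ... | α_m A' | ε

P → X n becomes P → X n P'
P → X becomes P → X P'
P → P P becomes P' → P P'
P → P a becomes P' → a P'
Add P' → ε

Productions for other non-terminals are unchanged:
  X → n a
  X → n X

Resulting grammar:
P → X n P'
P → X P'
P' → P P'
P' → a P'
P' → ε
X → n a
X → n X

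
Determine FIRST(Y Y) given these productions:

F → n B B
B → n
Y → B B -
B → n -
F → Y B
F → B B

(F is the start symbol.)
FIRST sets of the non-terminals involved (from the grammar, by fixed-point iteration):
  FIRST(Y) = { 'n' }

To compute FIRST(Y Y), process the symbols left to right:
Symbol Y is a non-terminal. Add FIRST(Y) \ {ε} = { 'n' }
Y is not nullable (ε ∉ FIRST(Y)), so stop here.
FIRST(Y Y) = { 'n' }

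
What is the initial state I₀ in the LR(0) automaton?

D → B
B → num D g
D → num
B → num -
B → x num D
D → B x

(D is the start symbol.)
First, augment the grammar with D' → D
I₀ = CLOSURE({ [D' → . D] }):
  [D' → . D] has the dot before D: add [D → . B], [D → . num], [D → . B x]
  [D → . B] has the dot before B: add [B → . num D g], [B → . num -], [B → . x num D]
No further items can be added.

I₀ = { [B → . num -], [B → . num D g], [B → . x num D], [D → . B x], [D → . B], [D → . num], [D' → . D] }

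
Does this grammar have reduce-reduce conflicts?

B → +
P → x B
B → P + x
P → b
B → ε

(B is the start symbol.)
No reduce-reduce conflicts

A reduce-reduce conflict occurs when an LR(0) state has two complete items [A → α .] and [B → β .] — both call for a reduction, and with no lookahead the parser cannot choose between them.

Augment with B' → B and build the canonical LR(0) collection (I0 = CLOSURE({[B' → . B]}), then GOTO on every symbol after a dot until no new states appear). It has 9 states:
  I0: { [B → . +], [B → . P + x], [B → .], [B' → . B], [P → . b], [P → . x B] }  — shift, reduce
  I1: { [B → + .] }  — reduce
  I2: { [B' → B .] }  — accept
  I3: { [B → P . + x] }  — shift
  I4: { [P → b .] }  — reduce
  I5: { [B → . +], [B → . P + x], [B → .], [P → . b], [P → . x B], [P → x . B] }  — shift, reduce
  I6: { [P → x B .] }  — reduce
  I7: { [B → P + . x] }  — shift
  I8: { [B → P + x .] }  — reduce

No state contains more than one complete item.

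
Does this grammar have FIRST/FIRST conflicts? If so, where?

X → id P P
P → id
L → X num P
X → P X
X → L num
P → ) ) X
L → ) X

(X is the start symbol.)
Yes. X → id P P / X → P X on { 'id' }; X → id P P / X → L num on { 'id' }; X → P X / X → L num on { ')', 'id' }; L → X num P / L → ')' X on { ')' }

A FIRST/FIRST conflict occurs when two productions N → α and N → β for the same non-terminal have FIRST(α) ∩ FIRST(β) ≠ ∅ (with ε ∈ FIRST of a nullable right-hand side, so two nullable alternatives also conflict).

FIRST sets of the non-terminals at (or reachable through a nullable prefix from) the front of some alternative:
  FIRST(P) = { ')', 'id' }
  FIRST(L) = { ')', 'id' }
  FIRST(X) = { ')', 'id' }

Productions for X:
  X → id P P: FIRST = { 'id' }
  X → P X: FIRST = { ')', 'id' }
  X → L num: FIRST = { ')', 'id' }
Productions for P:
  P → id: FIRST = { 'id' }
  P → ) ) X: FIRST = { ')' }
Productions for L:
  L → X num P: FIRST = { ')', 'id' }
  L → ) X: FIRST = { ')' }

Conflict for X: X → id P P and X → P X
  Overlap: { 'id' }
Conflict for X: X → id P P and X → L num
  Overlap: { 'id' }
Conflict for X: X → P X and X → L num
  Overlap: { ')', 'id' }
Conflict for L: L → X num P and L → ) X
  Overlap: { ')' }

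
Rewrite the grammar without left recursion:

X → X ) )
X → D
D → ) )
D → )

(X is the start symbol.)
X → D X'
X' → ) ) X'
X' → ε
D → ) )
D → )

X is directly left-recursive. The standard transformation for
  A → A α₁ | ... | A α_m | β₁ | ... | β_n
is
  A  → β₁ A' | ... | β_n A'
  A' → α₁ A' | ... | α_m A' | ε

X → D becomes X → D X'
X → X ) ) becomes X' → ) ) X'
Add X' → ε

Productions for other non-terminals are unchanged:
  D → ) )
  D → )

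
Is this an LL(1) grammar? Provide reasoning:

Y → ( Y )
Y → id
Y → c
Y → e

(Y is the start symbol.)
A grammar is LL(1) if for each non-terminal N with multiple productions, the predict sets of those productions are pairwise disjoint, where PREDICT(N → α) = (FIRST(α) \ {ε}) ∪ (FOLLOW(N) if α ⇒* ε).

For Y:
  PREDICT(Y → '(' Y ')') = { '(' }
  PREDICT(Y → id) = { 'id' }
  PREDICT(Y → c) = { 'c' }
  PREDICT(Y → e) = { 'e' }

All predict sets are disjoint. The grammar IS LL(1).

Answer: Yes, the grammar is LL(1).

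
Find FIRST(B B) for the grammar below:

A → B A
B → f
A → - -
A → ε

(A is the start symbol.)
FIRST sets of the non-terminals involved (from the grammar, by fixed-point iteration):
  FIRST(B) = { 'f' }

To compute FIRST(B B), process the symbols left to right:
Symbol B is a non-terminal. Add FIRST(B) \ {ε} = { 'f' }
B is not nullable (ε ∉ FIRST(B)), so stop here.
FIRST(B B) = { 'f' }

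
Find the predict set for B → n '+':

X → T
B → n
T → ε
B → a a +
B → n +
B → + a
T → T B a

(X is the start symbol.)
PREDICT(B → n '+') = (FIRST(RHS) \ {ε}) ∪ (FOLLOW(B) if ε ∈ FIRST(RHS), i.e. RHS ⇒* ε)
FIRST(n '+') = { 'n' }
ε ∉ FIRST(n '+'), so FOLLOW(B) is not added.
PREDICT(B → n '+') = { 'n' }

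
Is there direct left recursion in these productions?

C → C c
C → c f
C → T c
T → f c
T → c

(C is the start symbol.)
Yes, C is left-recursive

C → C c: LEFT RECURSIVE (starts with C)
C → c f: starts with c
C → T c: starts with T
T → f c: starts with f
T → c: starts with c

The grammar has direct left recursion on: C.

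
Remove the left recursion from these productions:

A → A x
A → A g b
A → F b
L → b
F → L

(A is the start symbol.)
A → F b A'
A' → x A'
A' → g b A'
A' → ε
L → b
F → L

A is directly left-recursive. The standard transformation for
  A → A α₁ | ... | A α_m | β₁ | ... | β_n
is
  A  → β₁ A' | ... | β_n A'
  A' → α₁ A' | ... | α_m A' | ε

A → F b becomes A → F b A'
A → A x becomes A' → x A'
A → A g b becomes A' → g b A'
Add A' → ε

Productions for other non-terminals are unchanged:
  L → b
  F → L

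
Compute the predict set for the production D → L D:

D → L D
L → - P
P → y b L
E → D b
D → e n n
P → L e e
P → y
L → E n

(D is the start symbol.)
{ '-', 'e' }

PREDICT(D → L D) = (FIRST(RHS) \ {ε}) ∪ (FOLLOW(D) if ε ∈ FIRST(RHS), i.e. RHS ⇒* ε)
FIRST(L) = { '-', 'e' }
FIRST(L D) = { '-', 'e' }
ε ∉ FIRST(L D), so FOLLOW(D) is not added.
PREDICT(D → L D) = { '-', 'e' }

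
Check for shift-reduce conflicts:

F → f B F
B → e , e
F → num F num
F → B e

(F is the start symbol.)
No shift-reduce conflicts

A shift-reduce conflict occurs when an LR(0) state has both:
  - a complete (reduce) item [A → α .] (dot at the end), and
  - a shift item [B → β . c γ] (dot before a terminal).

Augment with F' → F and build the canonical LR(0) collection (I0 = CLOSURE({[F' → . F]}), then GOTO on every symbol after a dot until no new states appear). It has 13 states:
  I0: { [B → . e , e], [F → . B e], [F → . f B F], [F → . num F num], [F' → . F] }  — shift
  I1: { [F → B . e] }  — shift
  I2: { [F' → F .] }  — accept
  I3: { [B → e . , e] }  — shift
  I4: { [B → . e , e], [F → f . B F] }  — shift
  I5: { [B → . e , e], [F → . B e], [F → . f B F], [F → . num F num], [F → num . F num] }  — shift
  I6: { [F → num F . num] }  — shift
  I7: { [F → num F num .] }  — reduce
  I8: { [B → . e , e], [F → . B e], [F → . f B F], [F → . num F num], [F → f B . F] }  — shift
  I9: { [F → f B F .] }  — reduce
  I10: { [B → e , . e] }  — shift
  I11: { [B → e , e .] }  — reduce
  I12: { [F → B e .] }  — reduce

No state contains both a complete item and a shift item.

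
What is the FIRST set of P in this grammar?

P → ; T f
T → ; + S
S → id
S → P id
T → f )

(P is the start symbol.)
{ ';' }

From P → ; T f:
  - ';' is a terminal: add ';' and stop

Collecting: FIRST(P) = { ';' }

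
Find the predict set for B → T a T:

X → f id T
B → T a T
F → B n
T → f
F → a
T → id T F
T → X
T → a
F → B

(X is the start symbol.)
{ 'a', 'f', 'id' }

PREDICT(B → T a T) = (FIRST(RHS) \ {ε}) ∪ (FOLLOW(B) if ε ∈ FIRST(RHS), i.e. RHS ⇒* ε)
FIRST(T) = { 'a', 'f', 'id' }
FIRST(T a T) = { 'a', 'f', 'id' }
ε ∉ FIRST(T a T), so FOLLOW(B) is not added.
PREDICT(B → T a T) = { 'a', 'f', 'id' }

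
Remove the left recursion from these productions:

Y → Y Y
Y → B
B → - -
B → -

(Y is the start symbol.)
Y is directly left-recursive. The standard transformation for
  A → A α₁ | ... | A α_m | β₁ | ... | β_n
is
  A  → β₁ A' | ... | β_n A'
  A' → α₁ A' | ... | α_m A' | ε

Y → B becomes Y → B Y'
Y → Y Y becomes Y' → Y Y'
Add Y' → ε

Productions for other non-terminals are unchanged:
  B → - -
  B → -

Resulting grammar:
Y → B Y'
Y' → Y Y'
Y' → ε
B → - -
B → -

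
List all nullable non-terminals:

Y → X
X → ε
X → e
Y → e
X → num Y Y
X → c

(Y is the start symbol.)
A non-terminal is nullable if it can derive ε (the empty string): either it has an ε-production, or it has a production whose right-hand side consists entirely of nullable non-terminals.

ε-productions: X → ε
So X is immediately nullable.
Y → X: every symbol on the right is nullable, so Y is nullable too.
Every non-terminal is now nullable.
Nullable = { 'X', 'Y' }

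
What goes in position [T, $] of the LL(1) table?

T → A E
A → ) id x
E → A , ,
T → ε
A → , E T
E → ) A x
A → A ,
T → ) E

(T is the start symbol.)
T → ε

To find M[T, $], we find productions for T where $ is in the predict set (PREDICT(N → α) = (FIRST(α) \ {ε}) ∪ (FOLLOW(N) if α ⇒* ε)).

Relevant sets:
  FIRST(A) = { ')', ',' }
  FOLLOW(T) = { $, ')', ',', 'x' }

T → A E: PREDICT = { ')', ',' }
T → ε: PREDICT = { $, ')', ',', 'x' }
  $ is in predict set, so this production goes in M[T, $]
T → ) E: PREDICT = { ')' }

M[T, $] = T → ε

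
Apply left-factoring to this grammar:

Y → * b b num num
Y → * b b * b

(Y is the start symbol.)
Left-factoring transforms A → αβ₁ | αβ₂ into A → αA' and A' → β₁ | β₂
(α is the longest common prefix among the alternatives). Repeat until
no nonterminal has two alternatives with a common prefix.

Round 1: Y has alternatives sharing prefix '* b b'. Introduce Y': Y → * b b Y'
  Add: Y' → num num
  Add: Y' → * b

No remaining common prefixes — done.

Resulting grammar:
Y → * b b Y'
Y' → num num
Y' → * b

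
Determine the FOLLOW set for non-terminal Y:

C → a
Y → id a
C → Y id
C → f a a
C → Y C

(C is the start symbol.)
{ 'a', 'f', 'id' }

In C → Y id: Y is followed by id, add FIRST(id) \ {ε} = { 'id' }
In C → Y C: Y is followed by C, add FIRST(C) \ {ε} = { 'a', 'f', 'id' }

Taking the union: FOLLOW(Y) = { 'a', 'f', 'id' }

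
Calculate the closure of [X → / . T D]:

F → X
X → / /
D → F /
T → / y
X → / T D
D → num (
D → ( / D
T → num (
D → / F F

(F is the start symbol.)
To compute CLOSURE, for each item [A → α.Bβ] where B is a non-terminal, add [B → .γ] for all productions B → γ; repeat for the newly added items until nothing changes.

Start with: [X → / . T D]
  [X → / . T D] has the dot before T: add [T → . / y], [T → . num (]
No further items can be added.

CLOSURE = { [T → . / y], [T → . num (], [X → / . T D] }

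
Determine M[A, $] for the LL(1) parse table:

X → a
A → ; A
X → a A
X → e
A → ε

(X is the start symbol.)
A → ε

To find M[A, $], we find productions for A where $ is in the predict set (PREDICT(N → α) = (FIRST(α) \ {ε}) ∪ (FOLLOW(N) if α ⇒* ε)).

Relevant sets:
  FOLLOW(A) = { $ }

A → ; A: PREDICT = { ';' }
A → ε: PREDICT = { $ }
  $ is in predict set, so this production goes in M[A, $]

M[A, $] = A → ε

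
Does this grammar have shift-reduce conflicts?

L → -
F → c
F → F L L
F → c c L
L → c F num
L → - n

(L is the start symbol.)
Augment with L' → L and build the canonical LR(0) collection (I0 = CLOSURE({[L' → . L]}), then GOTO on every symbol after a dot until no new states appear). It has 12 states:
  I0: { [L → . - n], [L → . -], [L → . c F num], [L' → . L] }  — shift
  I1: { [L → - . n], [L → - .] }  — shift, reduce
  I2: { [L' → L .] }  — accept
  I3: { [F → . F L L], [F → . c c L], [F → . c], [L → c . F num] }  — shift
  I4: { [F → F . L L], [L → . - n], [L → . -], [L → . c F num], [L → c F . num] }  — shift
  I5: { [F → c . c L], [F → c .] }  — shift, reduce
  I6: { [F → c c . L], [L → . - n], [L → . -], [L → . c F num] }  — shift
  I7: { [F → c c L .] }  — reduce
  I8: { [F → F L . L], [L → . - n], [L → . -], [L → . c F num] }  — shift
  I9: { [L → c F num .] }  — reduce
  I10: { [F → F L L .] }  — reduce
  I11: { [L → - n .] }  — reduce

I1 contains reduce item [L → - .] and shift item [L → - . n] — shift-reduce conflict.
I5 contains reduce item [F → c .] and shift item [F → c . c L] — shift-reduce conflict.

Answer: Yes — I1: [L → - .] vs [L → - . n]; I5: [F → c .] vs [F → c . c L]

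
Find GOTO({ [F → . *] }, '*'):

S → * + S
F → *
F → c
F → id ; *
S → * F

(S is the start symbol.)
GOTO(I, '*') = CLOSURE({ [A → αX.β] : [A → α.Xβ] ∈ I, X = '*' })

Items with dot before '*', with the dot advanced:
  [F → . *] → [F → * .]
Closure adds nothing (no advanced item has the dot before a non-terminal).

GOTO = { [F → * .] }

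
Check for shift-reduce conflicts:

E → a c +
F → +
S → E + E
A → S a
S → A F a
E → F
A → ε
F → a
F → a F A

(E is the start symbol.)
A shift-reduce conflict occurs when an LR(0) state has both:
  - a complete (reduce) item [A → α .] (dot at the end), and
  - a shift item [B → β . c γ] (dot before a terminal).

Augment with E' → E and build the canonical LR(0) collection (I0 = CLOSURE({[E' → . E]}), then GOTO on every symbol after a dot until no new states appear). It has 17 states:
  I0: { [E → . F], [E → . a c +], [E' → . E], [F → . +], [F → . a F A], [F → . a] }  — shift
  I1: { [F → + .] }  — reduce
  I2: { [E' → E .] }  — accept
  I3: { [E → F .] }  — reduce
  I4: { [E → a . c +], [F → . +], [F → . a F A], [F → . a], [F → a . F A], [F → a .] }  — shift, reduce
  I5: { [A → . S a], [A → .], [E → . F], [E → . a c +], [F → . +], [F → . a F A], [F → . a], [F → a F . A], [S → . A F a], [S → . E + E] }  — shift, reduce
  I6: { [F → . +], [F → . a F A], [F → . a], [F → a . F A], [F → a .] }  — shift, reduce
  I7: { [E → a c . +] }  — shift
  I8: { [E → a c + .] }  — reduce
  I9: { [F → . +], [F → . a F A], [F → . a], [F → a F A .], [S → A . F a] }  — shift, reduce
  I10: { [S → E . + E] }  — shift
  I11: { [A → S . a] }  — shift
  I12: { [A → S a .] }  — reduce
  I13: { [E → . F], [E → . a c +], [F → . +], [F → . a F A], [F → . a], [S → E + . E] }  — shift
  I14: { [S → E + E .] }  — reduce
  I15: { [S → A F . a] }  — shift
  I16: { [S → A F a .] }  — reduce

I4 contains reduce item [F → a .] and shift items [E → a . c +], [F → . +], [F → . a], [F → . a F A] — shift-reduce conflict.
I5 contains reduce item [A → .] and shift items [E → . a c +], [F → . +], [F → . a], [F → . a F A] — shift-reduce conflict.
I6 contains reduce item [F → a .] and shift items [F → . +], [F → . a], [F → . a F A] — shift-reduce conflict.
I9 contains reduce item [F → a F A .] and shift items [F → . +], [F → . a], [F → . a F A] — shift-reduce conflict.

Answer: Yes — I4: [F → a .] vs [E → a . c +]; I5: [A → .] vs [E → . a c +]; I6: [F → a .] vs [F → . +]; I9: [F → a F A .] vs [F → . +]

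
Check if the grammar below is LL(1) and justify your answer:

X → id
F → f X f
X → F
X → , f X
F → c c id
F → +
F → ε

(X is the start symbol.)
A grammar is LL(1) if for each non-terminal N with multiple productions, the predict sets of those productions are pairwise disjoint, where PREDICT(N → α) = (FIRST(α) \ {ε}) ∪ (FOLLOW(N) if α ⇒* ε).

Relevant sets:
  FIRST(F) = { '+', 'c', 'f', ε }
  FOLLOW(X) = { $, 'f' }
  FOLLOW(F) = { $, 'f' }

For X:
  PREDICT(X → id) = { 'id' }
  PREDICT(X → F) = { $, '+', 'c', 'f' }
  PREDICT(X → ',' f X) = { ',' }
For F:
  PREDICT(F → f X f) = { 'f' }
  PREDICT(F → c c id) = { 'c' }
  PREDICT(F → '+') = { '+' }
  PREDICT(F → ε) = { $, 'f' }

Conflict found: Predict set conflict for F: { 'f' }
The grammar is NOT LL(1).

Answer: No. Predict set conflict for F: { 'f' }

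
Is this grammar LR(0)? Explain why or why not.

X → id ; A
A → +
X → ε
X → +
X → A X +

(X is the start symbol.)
Augment with X' → X and build the canonical LR(0) collection (I0 = CLOSURE({[X' → . X]}), then GOTO on every symbol after a dot until no new states appear). It has 10 states:
  I0: { [A → . +], [X → . +], [X → . A X +], [X → . id ; A], [X → .], [X' → . X] }  — shift, reduce
  I1: { [A → + .], [X → + .] }  — 2 reduces
  I2: { [A → . +], [X → . +], [X → . A X +], [X → . id ; A], [X → .], [X → A . X +] }  — shift, reduce
  I3: { [X' → X .] }  — accept
  I4: { [X → id . ; A] }  — shift
  I5: { [A → . +], [X → id ; . A] }  — shift
  I6: { [A → + .] }  — reduce
  I7: { [X → id ; A .] }  — reduce
  I8: { [X → A X . +] }  — shift
  I9: { [X → A X + .] }  — reduce

Conflict in state I0:
  Shift-reduce conflict between [X → .] and [A → . +]
So the grammar is NOT LR(0).

Answer: No. Shift-reduce conflict between [X → .] and [A → . +]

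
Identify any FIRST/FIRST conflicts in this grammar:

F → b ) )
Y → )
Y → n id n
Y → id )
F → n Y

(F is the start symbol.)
No FIRST/FIRST conflicts.

A FIRST/FIRST conflict occurs when two productions N → α and N → β for the same non-terminal have FIRST(α) ∩ FIRST(β) ≠ ∅ (with ε ∈ FIRST of a nullable right-hand side, so two nullable alternatives also conflict).

Productions for F:
  F → b ) ): FIRST = { 'b' }
  F → n Y: FIRST = { 'n' }
Productions for Y:
  Y → ): FIRST = { ')' }
  Y → n id n: FIRST = { 'n' }
  Y → id ): FIRST = { 'id' }

All alternatives of each non-terminal have pairwise disjoint FIRST sets.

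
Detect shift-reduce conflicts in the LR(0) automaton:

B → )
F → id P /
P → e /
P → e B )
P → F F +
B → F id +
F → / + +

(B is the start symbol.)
Yes — I9: [P → e / .] vs [F → / . + +]

A shift-reduce conflict occurs when an LR(0) state has both:
  - a complete (reduce) item [A → α .] (dot at the end), and
  - a shift item [B → β . c γ] (dot before a terminal).

Augment with B' → B and build the canonical LR(0) collection (I0 = CLOSURE({[B' → . B]}), then GOTO on every symbol after a dot until no new states appear). It has 19 states:
  I0: { [B → . )], [B → . F id +], [B' → . B], [F → . / + +], [F → . id P /] }  — shift
  I1: { [B → ) .] }  — reduce
  I2: { [F → / . + +] }  — shift
  I3: { [B' → B .] }  — accept
  I4: { [B → F . id +] }  — shift
  I5: { [F → . / + +], [F → . id P /], [F → id . P /], [P → . F F +], [P → . e /], [P → . e B )] }  — shift
  I6: { [F → . / + +], [F → . id P /], [P → F . F +] }  — shift
  I7: { [F → id P . /] }  — shift
  I8: { [B → . )], [B → . F id +], [F → . / + +], [F → . id P /], [P → e . /], [P → e . B )] }  — shift
  I9: { [F → / . + +], [P → e / .] }  — shift, reduce
  I10: { [P → e B . )] }  — shift
  I11: { [P → e B ) .] }  — reduce
  I12: { [F → / + . +] }  — shift
  I13: { [F → / + + .] }  — reduce
  I14: { [F → id P / .] }  — reduce
  I15: { [P → F F . +] }  — shift
  I16: { [P → F F + .] }  — reduce
  I17: { [B → F id . +] }  — shift
  I18: { [B → F id + .] }  — reduce

I9 contains reduce item [P → e / .] and shift item [F → / . + +] — shift-reduce conflict.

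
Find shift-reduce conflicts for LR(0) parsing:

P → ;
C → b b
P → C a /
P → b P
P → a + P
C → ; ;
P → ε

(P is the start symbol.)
Yes — I0: [P → .] vs [C → . ; ;]; I1: [P → ; .] vs [C → ; . ;]; I5: [P → .] vs [C → . ; ;]; I7: [C → b b .] vs [C → . ; ;]; I8: [P → .] vs [C → . ; ;]

A shift-reduce conflict occurs when an LR(0) state has both:
  - a complete (reduce) item [A → α .] (dot at the end), and
  - a shift item [B → β . c γ] (dot before a terminal).

Augment with P' → P and build the canonical LR(0) collection (I0 = CLOSURE({[P' → . P]}), then GOTO on every symbol after a dot until no new states appear). It has 13 states:
  I0: { [C → . ; ;], [C → . b b], [P → . ;], [P → . C a /], [P → . a + P], [P → . b P], [P → .], [P' → . P] }  — shift, reduce
  I1: { [C → ; . ;], [P → ; .] }  — shift, reduce
  I2: { [P → C . a /] }  — shift
  I3: { [P' → P .] }  — accept
  I4: { [P → a . + P] }  — shift
  I5: { [C → . ; ;], [C → . b b], [C → b . b], [P → . ;], [P → . C a /], [P → . a + P], [P → . b P], [P → .], [P → b . P] }  — shift, reduce
  I6: { [P → b P .] }  — reduce
  I7: { [C → . ; ;], [C → . b b], [C → b . b], [C → b b .], [P → . ;], [P → . C a /], [P → . a + P], [P → . b P], [P → .], [P → b . P] }  — shift, 2 reduces
  I8: { [C → . ; ;], [C → . b b], [P → . ;], [P → . C a /], [P → . a + P], [P → . b P], [P → .], [P → a + . P] }  — shift, reduce
  I9: { [P → a + P .] }  — reduce
  I10: { [P → C a . /] }  — shift
  I11: { [P → C a / .] }  — reduce
  I12: { [C → ; ; .] }  — reduce

I0 contains reduce item [P → .] and shift items [C → . ; ;], [C → . b b], [P → . ;], [P → . a + P], [P → . b P] — shift-reduce conflict.
I1 contains reduce item [P → ; .] and shift item [C → ; . ;] — shift-reduce conflict.
I5 contains reduce item [P → .] and shift items [C → . ; ;], [C → . b b], [C → b . b], [P → . ;], [P → . a + P], [P → . b P] — shift-reduce conflict.
I7 contains reduce items [C → b b .], [P → .] and shift items [C → . ; ;], [C → . b b], [C → b . b], [P → . ;], [P → . a + P], [P → . b P] — shift-reduce conflict.
I8 contains reduce item [P → .] and shift items [C → . ; ;], [C → . b b], [P → . ;], [P → . a + P], [P → . b P] — shift-reduce conflict.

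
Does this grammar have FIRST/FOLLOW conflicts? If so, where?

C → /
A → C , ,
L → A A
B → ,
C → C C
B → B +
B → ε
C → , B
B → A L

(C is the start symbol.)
A FIRST/FOLLOW conflict occurs when a non-terminal N has a nullable alternative N → β (β ⇒* ε) and another alternative N → α with FIRST(α) ∩ FOLLOW(N) ≠ ∅: on such a lookahead the parser cannot decide between expanding α and letting N vanish via β.

Nullable non-terminals: B.
FIRST sets used below: FIRST(B) = { '+', ',', '/', ε }, FIRST(A) = { ',', '/' }

B: nullable alternative(s) B → ε; FOLLOW(B) = { $, '+', ',', '/' }
  B → ,: FIRST \ {ε} = { ',' } — overlaps FOLLOW(B) on { ',' }: CONFLICT
  B → B +: FIRST \ {ε} = { '+', ',', '/' } — overlaps FOLLOW(B) on { '+', ',', '/' }: CONFLICT
  B → ε: FIRST \ {ε} = { } — this is the only nullable alternative, skip
  B → A L: FIRST \ {ε} = { ',', '/' } — overlaps FOLLOW(B) on { ',', '/' }: CONFLICT

A, C, L have no nullable alternative, so no FIRST/FOLLOW check is needed there.

So the grammar has 3 FIRST/FOLLOW conflicts (marked CONFLICT above).

Answer: Yes. B → ',' with FOLLOW(B) on { ',' }; B → B '+' with FOLLOW(B) on { '+', ',', '/' }; B → A L with FOLLOW(B) on { ',', '/' }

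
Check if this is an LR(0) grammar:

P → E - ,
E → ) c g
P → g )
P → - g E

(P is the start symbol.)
A grammar is LR(0) if no state in the canonical LR(0) collection has:
  - both a shift item (dot before a terminal) and a complete item (shift-reduce conflict), or
  - two or more complete items (reduce-reduce conflict; the accept item [P' → P .] counts as a complete item here).

Augment with P' → P and build the canonical LR(0) collection (I0 = CLOSURE({[P' → . P]}), then GOTO on every symbol after a dot until no new states appear). It has 13 states:
  I0: { [E → . ) c g], [P → . - g E], [P → . E - ,], [P → . g )], [P' → . P] }  — shift
  I1: { [E → ) . c g] }  — shift
  I2: { [P → - . g E] }  — shift
  I3: { [P → E . - ,] }  — shift
  I4: { [P' → P .] }  — accept
  I5: { [P → g . )] }  — shift
  I6: { [P → g ) .] }  — reduce
  I7: { [P → E - . ,] }  — shift
  I8: { [P → E - , .] }  — reduce
  I9: { [E → . ) c g], [P → - g . E] }  — shift
  I10: { [P → - g E .] }  — reduce
  I11: { [E → ) c . g] }  — shift
  I12: { [E → ) c g .] }  — reduce

Every state is either a pure shift/goto state or contains exactly one complete item and nothing to shift — no conflicts. The grammar is LR(0).

Answer: Yes, the grammar is LR(0)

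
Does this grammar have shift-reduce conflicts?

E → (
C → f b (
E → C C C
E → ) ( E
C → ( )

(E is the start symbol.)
Augment with E' → E and build the canonical LR(0) collection (I0 = CLOSURE({[E' → . E]}), then GOTO on every symbol after a dot until no new states appear). It has 14 states:
  I0: { [C → . ( )], [C → . f b (], [E → . (], [E → . ) ( E], [E → . C C C], [E' → . E] }  — shift
  I1: { [C → ( . )], [E → ( .] }  — shift, reduce
  I2: { [E → ) . ( E] }  — shift
  I3: { [C → . ( )], [C → . f b (], [E → C . C C] }  — shift
  I4: { [E' → E .] }  — accept
  I5: { [C → f . b (] }  — shift
  I6: { [C → f b . (] }  — shift
  I7: { [C → f b ( .] }  — reduce
  I8: { [C → ( . )] }  — shift
  I9: { [C → . ( )], [C → . f b (], [E → C C . C] }  — shift
  I10: { [E → C C C .] }  — reduce
  I11: { [C → ( ) .] }  — reduce
  I12: { [C → . ( )], [C → . f b (], [E → ) ( . E], [E → . (], [E → . ) ( E], [E → . C C C] }  — shift
  I13: { [E → ) ( E .] }  — reduce

I1 contains reduce item [E → ( .] and shift item [C → ( . )] — shift-reduce conflict.

Answer: Yes — I1: [E → ( .] vs [C → ( . )]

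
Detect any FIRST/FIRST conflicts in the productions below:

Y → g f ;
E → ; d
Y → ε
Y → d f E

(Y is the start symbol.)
A FIRST/FIRST conflict occurs when two productions N → α and N → β for the same non-terminal have FIRST(α) ∩ FIRST(β) ≠ ∅ (with ε ∈ FIRST of a nullable right-hand side, so two nullable alternatives also conflict).

Productions for Y:
  Y → g f ;: FIRST = { 'g' }
  Y → ε: FIRST = { ε }
  Y → d f E: FIRST = { 'd' }
E has only one production, so no FIRST/FIRST conflict is possible there.

All alternatives of each non-terminal have pairwise disjoint FIRST sets.

Answer: No FIRST/FIRST conflicts.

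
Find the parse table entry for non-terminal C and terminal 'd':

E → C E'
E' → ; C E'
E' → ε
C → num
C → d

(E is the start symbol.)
To find M[C, 'd'], we find productions for C where 'd' is in the predict set (PREDICT(N → α) = (FIRST(α) \ {ε}) ∪ (FOLLOW(N) if α ⇒* ε)).

C → num: PREDICT = { 'num' }
C → d: PREDICT = { 'd' }
  'd' is in predict set, so this production goes in M[C, 'd']

M[C, 'd'] = C → d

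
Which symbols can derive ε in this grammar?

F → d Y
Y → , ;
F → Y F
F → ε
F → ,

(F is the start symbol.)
{ 'F' }

ε-productions: F → ε
So F is immediately nullable.
No further non-terminal can be added: every production for the remaining non-terminals contains a terminal or a non-nullable non-terminal.
Nullable = { 'F' }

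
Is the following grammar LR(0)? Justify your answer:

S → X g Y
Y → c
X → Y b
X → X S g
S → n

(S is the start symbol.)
Yes, the grammar is LR(0)

Augment with S' → S and build the canonical LR(0) collection (I0 = CLOSURE({[S' → . S]}), then GOTO on every symbol after a dot until no new states appear). It has 11 states:
  I0: { [S → . X g Y], [S → . n], [S' → . S], [X → . X S g], [X → . Y b], [Y → . c] }  — shift
  I1: { [S' → S .] }  — accept
  I2: { [S → . X g Y], [S → . n], [S → X . g Y], [X → . X S g], [X → . Y b], [X → X . S g], [Y → . c] }  — shift
  I3: { [X → Y . b] }  — shift
  I4: { [Y → c .] }  — reduce
  I5: { [S → n .] }  — reduce
  I6: { [X → Y b .] }  — reduce
  I7: { [X → X S . g] }  — shift
  I8: { [S → X g . Y], [Y → . c] }  — shift
  I9: { [S → X g Y .] }  — reduce
  I10: { [X → X S g .] }  — reduce

Every state is either a pure shift/goto state or contains exactly one complete item and nothing to shift — no conflicts. The grammar is LR(0).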